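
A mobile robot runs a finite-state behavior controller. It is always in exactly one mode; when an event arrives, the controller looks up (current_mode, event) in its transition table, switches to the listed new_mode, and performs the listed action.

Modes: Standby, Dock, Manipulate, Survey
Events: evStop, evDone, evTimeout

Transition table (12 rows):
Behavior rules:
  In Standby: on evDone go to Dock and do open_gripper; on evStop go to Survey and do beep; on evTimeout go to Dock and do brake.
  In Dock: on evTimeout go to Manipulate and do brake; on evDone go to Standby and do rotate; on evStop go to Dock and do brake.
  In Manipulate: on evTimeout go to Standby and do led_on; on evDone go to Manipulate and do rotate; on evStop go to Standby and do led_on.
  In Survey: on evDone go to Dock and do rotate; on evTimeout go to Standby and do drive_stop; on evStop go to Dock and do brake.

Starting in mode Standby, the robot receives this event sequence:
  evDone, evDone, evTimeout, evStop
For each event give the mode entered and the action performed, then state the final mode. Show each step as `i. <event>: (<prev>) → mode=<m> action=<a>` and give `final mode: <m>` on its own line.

final mode: Dock

1. evDone: (Standby) → mode=Dock action=open_gripper
2. evDone: (Dock) → mode=Standby action=rotate
3. evTimeout: (Standby) → mode=Dock action=brake
4. evStop: (Dock) → mode=Dock action=brake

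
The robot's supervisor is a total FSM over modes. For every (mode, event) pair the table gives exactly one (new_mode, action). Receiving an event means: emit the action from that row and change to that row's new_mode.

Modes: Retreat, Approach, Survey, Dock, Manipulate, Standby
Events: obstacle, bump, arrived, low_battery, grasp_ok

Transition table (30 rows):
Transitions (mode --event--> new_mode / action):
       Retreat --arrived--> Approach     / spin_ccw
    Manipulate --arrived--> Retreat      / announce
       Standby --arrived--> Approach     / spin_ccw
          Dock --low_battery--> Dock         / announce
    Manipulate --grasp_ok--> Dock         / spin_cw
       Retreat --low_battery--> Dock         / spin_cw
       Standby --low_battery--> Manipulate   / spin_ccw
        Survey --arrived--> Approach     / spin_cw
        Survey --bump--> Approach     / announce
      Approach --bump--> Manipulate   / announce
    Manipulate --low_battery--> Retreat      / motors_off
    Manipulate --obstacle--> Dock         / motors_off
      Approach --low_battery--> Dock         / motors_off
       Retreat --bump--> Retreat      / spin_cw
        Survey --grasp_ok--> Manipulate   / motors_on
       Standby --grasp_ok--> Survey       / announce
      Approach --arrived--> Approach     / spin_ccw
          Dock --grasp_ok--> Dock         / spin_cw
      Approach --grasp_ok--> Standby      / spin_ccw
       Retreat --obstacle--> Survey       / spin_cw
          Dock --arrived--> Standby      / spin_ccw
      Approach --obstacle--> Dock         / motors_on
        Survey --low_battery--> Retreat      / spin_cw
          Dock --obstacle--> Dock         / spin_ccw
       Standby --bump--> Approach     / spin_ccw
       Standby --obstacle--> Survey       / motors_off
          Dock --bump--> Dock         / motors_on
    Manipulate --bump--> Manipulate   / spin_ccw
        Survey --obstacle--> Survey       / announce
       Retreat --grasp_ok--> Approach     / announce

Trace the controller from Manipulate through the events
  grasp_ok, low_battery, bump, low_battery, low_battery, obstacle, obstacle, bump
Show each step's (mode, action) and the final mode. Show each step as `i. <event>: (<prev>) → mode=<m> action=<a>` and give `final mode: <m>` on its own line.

final mode: Dock

1. grasp_ok: (Manipulate) → mode=Dock action=spin_cw
2. low_battery: (Dock) → mode=Dock action=announce
3. bump: (Dock) → mode=Dock action=motors_on
4. low_battery: (Dock) → mode=Dock action=announce
5. low_battery: (Dock) → mode=Dock action=announce
6. obstacle: (Dock) → mode=Dock action=spin_ccw
7. obstacle: (Dock) → mode=Dock action=spin_ccw
8. bump: (Dock) → mode=Dock action=motors_on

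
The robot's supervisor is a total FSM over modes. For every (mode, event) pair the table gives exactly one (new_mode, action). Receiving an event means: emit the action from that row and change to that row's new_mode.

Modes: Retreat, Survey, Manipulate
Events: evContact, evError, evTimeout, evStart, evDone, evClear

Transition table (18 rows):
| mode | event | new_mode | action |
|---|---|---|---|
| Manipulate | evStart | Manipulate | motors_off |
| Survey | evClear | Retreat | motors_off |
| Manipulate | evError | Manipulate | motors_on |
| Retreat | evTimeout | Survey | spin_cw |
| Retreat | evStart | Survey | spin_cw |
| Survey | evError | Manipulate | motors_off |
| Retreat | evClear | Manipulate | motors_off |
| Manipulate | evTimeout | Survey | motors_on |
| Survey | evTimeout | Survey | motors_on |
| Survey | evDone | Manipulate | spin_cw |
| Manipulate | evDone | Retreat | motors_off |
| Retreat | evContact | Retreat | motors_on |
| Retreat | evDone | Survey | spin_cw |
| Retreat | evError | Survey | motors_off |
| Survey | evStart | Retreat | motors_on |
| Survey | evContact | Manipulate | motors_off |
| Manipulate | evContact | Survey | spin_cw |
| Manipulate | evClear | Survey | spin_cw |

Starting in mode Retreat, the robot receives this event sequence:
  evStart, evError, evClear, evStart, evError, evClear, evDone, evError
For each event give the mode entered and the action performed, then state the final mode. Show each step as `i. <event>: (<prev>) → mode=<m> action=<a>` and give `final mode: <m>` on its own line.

final mode: Manipulate

1. evStart: (Retreat) → mode=Survey action=spin_cw
2. evError: (Survey) → mode=Manipulate action=motors_off
3. evClear: (Manipulate) → mode=Survey action=spin_cw
4. evStart: (Survey) → mode=Retreat action=motors_on
5. evError: (Retreat) → mode=Survey action=motors_off
6. evClear: (Survey) → mode=Retreat action=motors_off
7. evDone: (Retreat) → mode=Survey action=spin_cw
8. evError: (Survey) → mode=Manipulate action=motors_off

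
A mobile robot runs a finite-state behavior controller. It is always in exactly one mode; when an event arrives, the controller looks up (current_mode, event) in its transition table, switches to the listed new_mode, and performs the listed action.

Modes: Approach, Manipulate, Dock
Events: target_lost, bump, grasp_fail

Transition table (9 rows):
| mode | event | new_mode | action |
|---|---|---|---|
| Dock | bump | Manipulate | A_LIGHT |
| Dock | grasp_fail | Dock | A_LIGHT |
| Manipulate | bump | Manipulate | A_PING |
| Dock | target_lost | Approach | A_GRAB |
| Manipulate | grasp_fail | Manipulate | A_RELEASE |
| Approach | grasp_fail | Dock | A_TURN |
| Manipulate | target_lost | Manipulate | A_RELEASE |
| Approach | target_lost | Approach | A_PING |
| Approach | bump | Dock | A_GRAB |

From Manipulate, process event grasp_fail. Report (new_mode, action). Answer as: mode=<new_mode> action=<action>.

mode=Manipulate action=A_RELEASE

current mode = Manipulate; filter table to that mode:
  (Manipulate, bump) → (Manipulate, A_PING)
  (Manipulate, grasp_fail) → (Manipulate, A_RELEASE)  ← event matches
  (Manipulate, target_lost) → (Manipulate, A_RELEASE)
event = grasp_fail selects (Manipulate, A_RELEASE)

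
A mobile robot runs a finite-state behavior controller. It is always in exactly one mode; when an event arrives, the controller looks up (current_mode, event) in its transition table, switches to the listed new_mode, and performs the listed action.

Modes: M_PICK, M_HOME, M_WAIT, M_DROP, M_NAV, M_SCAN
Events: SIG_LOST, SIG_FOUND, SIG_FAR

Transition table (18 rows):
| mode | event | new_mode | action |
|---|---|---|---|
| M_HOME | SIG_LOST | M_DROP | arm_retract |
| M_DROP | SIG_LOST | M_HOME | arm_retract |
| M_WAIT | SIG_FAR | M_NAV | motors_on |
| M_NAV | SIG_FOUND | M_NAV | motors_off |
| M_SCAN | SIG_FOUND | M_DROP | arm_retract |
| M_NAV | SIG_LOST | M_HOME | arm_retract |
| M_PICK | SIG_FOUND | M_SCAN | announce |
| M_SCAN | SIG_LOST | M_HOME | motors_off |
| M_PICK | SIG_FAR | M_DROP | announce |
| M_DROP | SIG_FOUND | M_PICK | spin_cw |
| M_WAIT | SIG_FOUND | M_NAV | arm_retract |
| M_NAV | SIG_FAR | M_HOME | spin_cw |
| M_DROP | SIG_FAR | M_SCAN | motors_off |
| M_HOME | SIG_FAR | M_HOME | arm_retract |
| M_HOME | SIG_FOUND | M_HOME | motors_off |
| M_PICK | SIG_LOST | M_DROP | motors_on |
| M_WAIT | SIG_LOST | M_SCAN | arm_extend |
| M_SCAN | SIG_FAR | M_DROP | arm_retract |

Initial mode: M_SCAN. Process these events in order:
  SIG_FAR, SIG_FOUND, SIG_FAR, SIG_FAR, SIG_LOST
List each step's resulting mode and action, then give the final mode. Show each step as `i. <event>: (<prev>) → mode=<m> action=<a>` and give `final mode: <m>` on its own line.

final mode: M_HOME

1. SIG_FAR: (M_SCAN) → mode=M_DROP action=arm_retract
2. SIG_FOUND: (M_DROP) → mode=M_PICK action=spin_cw
3. SIG_FAR: (M_PICK) → mode=M_DROP action=announce
4. SIG_FAR: (M_DROP) → mode=M_SCAN action=motors_off
5. SIG_LOST: (M_SCAN) → mode=M_HOME action=motors_off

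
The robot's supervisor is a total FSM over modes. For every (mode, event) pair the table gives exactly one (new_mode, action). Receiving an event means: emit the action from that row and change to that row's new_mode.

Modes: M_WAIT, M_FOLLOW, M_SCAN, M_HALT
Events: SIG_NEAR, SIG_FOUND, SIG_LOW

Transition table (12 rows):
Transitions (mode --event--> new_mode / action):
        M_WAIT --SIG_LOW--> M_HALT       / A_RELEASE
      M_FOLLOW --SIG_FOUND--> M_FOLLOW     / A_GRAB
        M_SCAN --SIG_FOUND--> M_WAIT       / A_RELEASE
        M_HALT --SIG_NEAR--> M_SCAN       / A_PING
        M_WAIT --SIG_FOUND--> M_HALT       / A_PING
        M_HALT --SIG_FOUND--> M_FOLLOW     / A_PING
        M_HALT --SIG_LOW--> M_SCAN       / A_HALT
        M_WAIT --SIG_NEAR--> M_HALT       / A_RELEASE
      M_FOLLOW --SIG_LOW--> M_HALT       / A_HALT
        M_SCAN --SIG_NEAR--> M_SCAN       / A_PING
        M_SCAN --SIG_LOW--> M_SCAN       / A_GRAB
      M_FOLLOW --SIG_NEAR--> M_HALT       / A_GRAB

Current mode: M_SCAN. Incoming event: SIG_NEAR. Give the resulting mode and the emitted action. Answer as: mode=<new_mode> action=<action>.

mode=M_SCAN action=A_PING

current mode = M_SCAN; filter table to that mode:
  (M_SCAN, SIG_FOUND) → (M_WAIT, A_RELEASE)
  (M_SCAN, SIG_NEAR) → (M_SCAN, A_PING)  ← event matches
  (M_SCAN, SIG_LOW) → (M_SCAN, A_GRAB)
event = SIG_NEAR selects (M_SCAN, A_PING)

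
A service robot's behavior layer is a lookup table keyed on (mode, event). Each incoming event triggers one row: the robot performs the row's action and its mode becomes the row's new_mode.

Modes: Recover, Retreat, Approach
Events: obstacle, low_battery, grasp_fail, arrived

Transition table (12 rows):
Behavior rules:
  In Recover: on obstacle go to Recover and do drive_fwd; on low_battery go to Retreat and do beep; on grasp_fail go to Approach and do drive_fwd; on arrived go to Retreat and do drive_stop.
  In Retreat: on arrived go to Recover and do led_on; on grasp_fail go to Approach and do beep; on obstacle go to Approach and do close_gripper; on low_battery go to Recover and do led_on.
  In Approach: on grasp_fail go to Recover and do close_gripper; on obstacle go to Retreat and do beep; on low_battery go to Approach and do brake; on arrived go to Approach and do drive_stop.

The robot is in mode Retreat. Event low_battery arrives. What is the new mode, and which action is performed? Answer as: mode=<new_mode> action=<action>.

mode=Recover action=led_on

current mode = Retreat; filter table to that mode:
  (Retreat, arrived) → (Recover, led_on)
  (Retreat, grasp_fail) → (Approach, beep)
  (Retreat, obstacle) → (Approach, close_gripper)
  (Retreat, low_battery) → (Recover, led_on)  ← event matches
event = low_battery selects (Recover, led_on)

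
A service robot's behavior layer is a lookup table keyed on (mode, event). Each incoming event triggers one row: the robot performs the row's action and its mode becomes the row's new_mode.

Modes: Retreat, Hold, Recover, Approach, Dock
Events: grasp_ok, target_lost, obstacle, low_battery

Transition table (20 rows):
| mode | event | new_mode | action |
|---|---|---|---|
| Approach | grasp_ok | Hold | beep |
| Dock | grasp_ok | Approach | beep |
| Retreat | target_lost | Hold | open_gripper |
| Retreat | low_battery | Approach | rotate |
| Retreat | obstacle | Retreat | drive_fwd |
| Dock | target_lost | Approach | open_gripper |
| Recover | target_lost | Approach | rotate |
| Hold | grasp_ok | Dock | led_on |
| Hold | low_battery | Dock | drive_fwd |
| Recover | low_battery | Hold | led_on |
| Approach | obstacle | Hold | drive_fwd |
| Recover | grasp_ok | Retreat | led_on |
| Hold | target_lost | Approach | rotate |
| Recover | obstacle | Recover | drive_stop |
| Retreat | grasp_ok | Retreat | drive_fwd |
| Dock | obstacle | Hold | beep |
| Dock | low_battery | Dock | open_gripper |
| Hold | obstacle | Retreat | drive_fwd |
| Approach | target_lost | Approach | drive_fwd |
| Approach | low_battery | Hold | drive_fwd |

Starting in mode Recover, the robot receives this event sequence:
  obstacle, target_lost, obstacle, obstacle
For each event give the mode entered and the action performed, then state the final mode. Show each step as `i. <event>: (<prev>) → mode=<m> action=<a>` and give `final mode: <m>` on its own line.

final mode: Retreat

1. obstacle: (Recover) → mode=Recover action=drive_stop
2. target_lost: (Recover) → mode=Approach action=rotate
3. obstacle: (Approach) → mode=Hold action=drive_fwd
4. obstacle: (Hold) → mode=Retreat action=drive_fwd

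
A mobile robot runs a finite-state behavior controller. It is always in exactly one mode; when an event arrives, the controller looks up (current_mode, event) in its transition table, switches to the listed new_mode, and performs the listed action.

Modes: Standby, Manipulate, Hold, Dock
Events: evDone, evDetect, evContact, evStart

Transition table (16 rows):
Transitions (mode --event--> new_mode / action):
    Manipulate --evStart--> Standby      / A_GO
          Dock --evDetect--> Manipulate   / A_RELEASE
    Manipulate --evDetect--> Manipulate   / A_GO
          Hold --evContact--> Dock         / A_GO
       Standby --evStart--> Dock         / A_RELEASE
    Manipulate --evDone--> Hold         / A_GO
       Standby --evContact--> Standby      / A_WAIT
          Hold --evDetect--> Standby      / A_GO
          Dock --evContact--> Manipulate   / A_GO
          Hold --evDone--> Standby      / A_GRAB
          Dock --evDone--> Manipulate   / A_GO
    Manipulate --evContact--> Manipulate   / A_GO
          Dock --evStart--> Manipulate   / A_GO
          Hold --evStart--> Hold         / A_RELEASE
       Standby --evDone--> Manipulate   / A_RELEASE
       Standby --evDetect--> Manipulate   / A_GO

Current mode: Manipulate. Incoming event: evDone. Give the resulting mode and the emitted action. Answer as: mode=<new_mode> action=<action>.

mode=Hold action=A_GO

current mode = Manipulate; filter table to that mode:
  (Manipulate, evStart) → (Standby, A_GO)
  (Manipulate, evDetect) → (Manipulate, A_GO)
  (Manipulate, evDone) → (Hold, A_GO)  ← event matches
  (Manipulate, evContact) → (Manipulate, A_GO)
event = evDone selects (Hold, A_GO)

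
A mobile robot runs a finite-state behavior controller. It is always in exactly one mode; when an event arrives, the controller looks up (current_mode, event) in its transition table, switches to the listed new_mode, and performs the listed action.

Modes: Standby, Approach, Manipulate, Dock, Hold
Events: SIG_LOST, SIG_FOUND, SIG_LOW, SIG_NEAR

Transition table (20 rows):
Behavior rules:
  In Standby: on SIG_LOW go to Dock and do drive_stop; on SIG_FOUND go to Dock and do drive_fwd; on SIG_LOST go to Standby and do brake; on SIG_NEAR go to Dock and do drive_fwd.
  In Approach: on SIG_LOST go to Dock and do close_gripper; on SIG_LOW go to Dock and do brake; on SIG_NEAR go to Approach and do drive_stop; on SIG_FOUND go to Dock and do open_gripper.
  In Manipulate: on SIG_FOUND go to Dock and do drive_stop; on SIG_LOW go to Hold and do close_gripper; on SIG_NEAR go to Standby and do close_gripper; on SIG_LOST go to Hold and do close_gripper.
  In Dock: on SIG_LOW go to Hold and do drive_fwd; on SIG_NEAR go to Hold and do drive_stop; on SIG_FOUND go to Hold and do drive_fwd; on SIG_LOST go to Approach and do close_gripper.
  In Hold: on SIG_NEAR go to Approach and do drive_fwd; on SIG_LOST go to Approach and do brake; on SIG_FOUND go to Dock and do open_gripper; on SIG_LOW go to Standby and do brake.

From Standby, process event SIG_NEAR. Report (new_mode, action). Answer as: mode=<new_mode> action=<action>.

current mode = Standby; filter table to that mode:
  (Standby, SIG_LOW) → (Dock, drive_stop)
  (Standby, SIG_FOUND) → (Dock, drive_fwd)
  (Standby, SIG_LOST) → (Standby, brake)
  (Standby, SIG_NEAR) → (Dock, drive_fwd)  ← event matches
event = SIG_NEAR selects (Dock, drive_fwd)

mode=Dock action=drive_fwd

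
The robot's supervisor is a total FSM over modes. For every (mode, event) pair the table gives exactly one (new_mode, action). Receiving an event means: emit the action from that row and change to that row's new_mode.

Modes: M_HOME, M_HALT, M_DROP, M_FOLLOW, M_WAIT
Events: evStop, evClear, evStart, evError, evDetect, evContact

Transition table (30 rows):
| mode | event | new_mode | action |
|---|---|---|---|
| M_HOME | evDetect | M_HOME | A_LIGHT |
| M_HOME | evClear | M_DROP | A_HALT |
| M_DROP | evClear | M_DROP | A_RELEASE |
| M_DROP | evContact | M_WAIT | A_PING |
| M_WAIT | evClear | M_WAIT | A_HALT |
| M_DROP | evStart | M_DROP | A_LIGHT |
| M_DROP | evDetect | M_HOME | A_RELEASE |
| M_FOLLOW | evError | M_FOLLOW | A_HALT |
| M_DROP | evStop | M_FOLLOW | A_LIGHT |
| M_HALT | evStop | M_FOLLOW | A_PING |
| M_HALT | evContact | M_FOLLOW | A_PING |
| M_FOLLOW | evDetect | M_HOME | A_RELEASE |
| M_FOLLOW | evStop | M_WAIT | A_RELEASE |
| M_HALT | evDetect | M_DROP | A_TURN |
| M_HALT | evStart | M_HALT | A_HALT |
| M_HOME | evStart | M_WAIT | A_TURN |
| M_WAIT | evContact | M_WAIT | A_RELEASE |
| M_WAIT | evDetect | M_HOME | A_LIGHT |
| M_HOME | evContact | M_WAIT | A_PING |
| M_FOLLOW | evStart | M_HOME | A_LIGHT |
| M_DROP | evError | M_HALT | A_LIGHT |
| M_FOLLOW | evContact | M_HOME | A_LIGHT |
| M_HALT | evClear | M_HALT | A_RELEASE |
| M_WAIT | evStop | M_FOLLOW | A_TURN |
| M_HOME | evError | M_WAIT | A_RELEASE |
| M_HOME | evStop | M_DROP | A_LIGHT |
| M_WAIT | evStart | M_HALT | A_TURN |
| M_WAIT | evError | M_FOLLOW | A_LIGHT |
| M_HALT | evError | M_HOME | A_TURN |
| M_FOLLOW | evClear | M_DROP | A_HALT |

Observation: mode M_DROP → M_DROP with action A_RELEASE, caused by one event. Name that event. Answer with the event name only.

try evStop: (M_DROP, evStop) → (M_FOLLOW, A_LIGHT)
try evClear: (M_DROP, evClear) → (M_DROP, A_RELEASE)  ← matches
try evStart: (M_DROP, evStart) → (M_DROP, A_LIGHT)
try evError: (M_DROP, evError) → (M_HALT, A_LIGHT)
try evDetect: (M_DROP, evDetect) → (M_HOME, A_RELEASE)
try evContact: (M_DROP, evContact) → (M_WAIT, A_PING)

evClear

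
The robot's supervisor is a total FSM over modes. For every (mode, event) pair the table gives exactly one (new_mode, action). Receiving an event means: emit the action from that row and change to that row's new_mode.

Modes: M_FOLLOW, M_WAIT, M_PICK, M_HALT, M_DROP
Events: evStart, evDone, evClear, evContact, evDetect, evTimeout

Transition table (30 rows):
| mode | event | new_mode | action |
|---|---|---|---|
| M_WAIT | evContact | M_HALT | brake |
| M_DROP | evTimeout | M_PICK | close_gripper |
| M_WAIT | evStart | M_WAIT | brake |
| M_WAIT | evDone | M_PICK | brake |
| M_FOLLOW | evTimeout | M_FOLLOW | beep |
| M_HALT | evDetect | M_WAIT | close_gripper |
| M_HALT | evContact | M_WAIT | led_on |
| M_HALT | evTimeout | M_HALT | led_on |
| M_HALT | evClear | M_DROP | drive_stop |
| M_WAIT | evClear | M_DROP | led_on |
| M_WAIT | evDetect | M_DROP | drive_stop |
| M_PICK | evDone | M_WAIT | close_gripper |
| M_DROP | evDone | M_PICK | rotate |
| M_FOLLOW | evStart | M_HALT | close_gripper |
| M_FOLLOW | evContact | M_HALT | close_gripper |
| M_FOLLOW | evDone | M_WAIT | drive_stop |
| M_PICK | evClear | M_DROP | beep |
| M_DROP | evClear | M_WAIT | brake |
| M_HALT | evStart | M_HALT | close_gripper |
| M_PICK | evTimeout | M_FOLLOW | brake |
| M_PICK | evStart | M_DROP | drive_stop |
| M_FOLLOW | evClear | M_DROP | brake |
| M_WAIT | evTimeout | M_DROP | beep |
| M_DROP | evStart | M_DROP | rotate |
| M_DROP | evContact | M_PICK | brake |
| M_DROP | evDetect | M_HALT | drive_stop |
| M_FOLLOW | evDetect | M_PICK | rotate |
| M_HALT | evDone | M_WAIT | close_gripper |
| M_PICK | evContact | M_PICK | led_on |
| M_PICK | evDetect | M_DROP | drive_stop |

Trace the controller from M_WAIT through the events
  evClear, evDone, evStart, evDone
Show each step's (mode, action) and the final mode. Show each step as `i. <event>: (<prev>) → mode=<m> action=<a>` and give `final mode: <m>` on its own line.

final mode: M_PICK

1. evClear: (M_WAIT) → mode=M_DROP action=led_on
2. evDone: (M_DROP) → mode=M_PICK action=rotate
3. evStart: (M_PICK) → mode=M_DROP action=drive_stop
4. evDone: (M_DROP) → mode=M_PICK action=rotate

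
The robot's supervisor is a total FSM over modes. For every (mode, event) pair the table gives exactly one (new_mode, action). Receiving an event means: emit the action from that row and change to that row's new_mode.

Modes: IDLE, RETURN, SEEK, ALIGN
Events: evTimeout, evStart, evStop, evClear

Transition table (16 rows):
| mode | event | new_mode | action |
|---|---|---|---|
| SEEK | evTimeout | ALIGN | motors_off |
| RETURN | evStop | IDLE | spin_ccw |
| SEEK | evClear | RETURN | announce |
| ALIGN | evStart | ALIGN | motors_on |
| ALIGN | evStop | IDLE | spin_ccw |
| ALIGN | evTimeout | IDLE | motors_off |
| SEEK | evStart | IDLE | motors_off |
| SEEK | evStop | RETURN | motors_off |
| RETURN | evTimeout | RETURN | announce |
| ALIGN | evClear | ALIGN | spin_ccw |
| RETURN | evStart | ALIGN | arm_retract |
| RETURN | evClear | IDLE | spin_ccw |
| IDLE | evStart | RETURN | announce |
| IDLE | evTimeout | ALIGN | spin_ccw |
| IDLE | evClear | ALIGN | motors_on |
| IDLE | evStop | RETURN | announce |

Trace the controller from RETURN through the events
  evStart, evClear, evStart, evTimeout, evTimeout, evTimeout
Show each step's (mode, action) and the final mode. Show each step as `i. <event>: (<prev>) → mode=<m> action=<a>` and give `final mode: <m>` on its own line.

final mode: IDLE

1. evStart: (RETURN) → mode=ALIGN action=arm_retract
2. evClear: (ALIGN) → mode=ALIGN action=spin_ccw
3. evStart: (ALIGN) → mode=ALIGN action=motors_on
4. evTimeout: (ALIGN) → mode=IDLE action=motors_off
5. evTimeout: (IDLE) → mode=ALIGN action=spin_ccw
6. evTimeout: (ALIGN) → mode=IDLE action=motors_off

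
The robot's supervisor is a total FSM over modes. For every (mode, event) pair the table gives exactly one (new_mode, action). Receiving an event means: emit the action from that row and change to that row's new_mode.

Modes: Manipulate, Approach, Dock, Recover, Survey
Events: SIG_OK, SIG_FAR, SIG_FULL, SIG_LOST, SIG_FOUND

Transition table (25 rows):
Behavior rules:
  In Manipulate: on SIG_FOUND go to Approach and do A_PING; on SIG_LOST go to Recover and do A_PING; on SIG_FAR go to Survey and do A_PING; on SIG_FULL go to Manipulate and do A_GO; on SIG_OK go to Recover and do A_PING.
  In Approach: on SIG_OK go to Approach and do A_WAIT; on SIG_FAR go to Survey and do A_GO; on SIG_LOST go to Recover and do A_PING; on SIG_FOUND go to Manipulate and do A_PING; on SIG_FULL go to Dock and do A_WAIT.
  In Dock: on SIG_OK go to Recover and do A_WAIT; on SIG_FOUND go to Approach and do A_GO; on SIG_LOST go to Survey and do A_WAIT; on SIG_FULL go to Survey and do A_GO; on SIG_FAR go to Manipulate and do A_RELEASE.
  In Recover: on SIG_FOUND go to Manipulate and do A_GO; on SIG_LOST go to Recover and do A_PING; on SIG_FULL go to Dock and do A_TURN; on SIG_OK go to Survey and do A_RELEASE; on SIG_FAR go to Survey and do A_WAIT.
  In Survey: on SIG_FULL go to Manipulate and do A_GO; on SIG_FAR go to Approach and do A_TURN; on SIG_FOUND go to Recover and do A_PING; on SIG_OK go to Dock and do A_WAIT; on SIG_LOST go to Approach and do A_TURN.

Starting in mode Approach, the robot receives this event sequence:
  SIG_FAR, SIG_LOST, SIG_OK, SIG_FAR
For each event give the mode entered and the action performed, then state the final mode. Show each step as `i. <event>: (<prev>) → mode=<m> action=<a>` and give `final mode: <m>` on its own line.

final mode: Survey

1. SIG_FAR: (Approach) → mode=Survey action=A_GO
2. SIG_LOST: (Survey) → mode=Approach action=A_TURN
3. SIG_OK: (Approach) → mode=Approach action=A_WAIT
4. SIG_FAR: (Approach) → mode=Survey action=A_GO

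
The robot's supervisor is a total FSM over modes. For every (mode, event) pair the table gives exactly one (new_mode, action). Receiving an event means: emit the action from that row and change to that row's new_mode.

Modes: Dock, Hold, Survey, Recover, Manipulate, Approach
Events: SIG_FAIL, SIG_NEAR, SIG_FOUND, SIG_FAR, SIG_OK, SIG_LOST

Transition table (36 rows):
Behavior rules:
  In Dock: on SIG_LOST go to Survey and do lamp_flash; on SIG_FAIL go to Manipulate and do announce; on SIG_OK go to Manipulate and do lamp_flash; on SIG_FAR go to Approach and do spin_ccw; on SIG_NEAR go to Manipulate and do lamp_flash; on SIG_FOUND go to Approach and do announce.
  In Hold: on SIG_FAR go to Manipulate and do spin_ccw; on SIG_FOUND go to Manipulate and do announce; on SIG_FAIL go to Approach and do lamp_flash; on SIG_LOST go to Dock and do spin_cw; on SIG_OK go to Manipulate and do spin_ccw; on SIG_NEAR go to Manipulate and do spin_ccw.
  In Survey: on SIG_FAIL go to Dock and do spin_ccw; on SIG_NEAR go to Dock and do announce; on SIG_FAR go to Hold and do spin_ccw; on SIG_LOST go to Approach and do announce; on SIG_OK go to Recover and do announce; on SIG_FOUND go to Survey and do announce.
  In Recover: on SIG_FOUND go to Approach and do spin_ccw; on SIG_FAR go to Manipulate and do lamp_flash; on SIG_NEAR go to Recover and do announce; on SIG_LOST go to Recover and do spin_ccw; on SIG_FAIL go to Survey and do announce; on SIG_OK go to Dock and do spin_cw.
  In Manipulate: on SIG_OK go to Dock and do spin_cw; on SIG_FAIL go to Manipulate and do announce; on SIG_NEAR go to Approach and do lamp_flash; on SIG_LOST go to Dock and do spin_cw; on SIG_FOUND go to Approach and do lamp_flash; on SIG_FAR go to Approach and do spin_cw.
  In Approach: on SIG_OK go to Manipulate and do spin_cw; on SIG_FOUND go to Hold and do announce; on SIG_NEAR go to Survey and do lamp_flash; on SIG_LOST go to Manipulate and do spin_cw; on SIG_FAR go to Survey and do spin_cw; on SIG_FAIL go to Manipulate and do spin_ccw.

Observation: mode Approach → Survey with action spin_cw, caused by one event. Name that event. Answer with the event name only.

try SIG_FAIL: (Approach, SIG_FAIL) → (Manipulate, spin_ccw)
try SIG_NEAR: (Approach, SIG_NEAR) → (Survey, lamp_flash)
try SIG_FOUND: (Approach, SIG_FOUND) → (Hold, announce)
try SIG_FAR: (Approach, SIG_FAR) → (Survey, spin_cw)  ← matches
try SIG_OK: (Approach, SIG_OK) → (Manipulate, spin_cw)
try SIG_LOST: (Approach, SIG_LOST) → (Manipulate, spin_cw)

SIG_FAR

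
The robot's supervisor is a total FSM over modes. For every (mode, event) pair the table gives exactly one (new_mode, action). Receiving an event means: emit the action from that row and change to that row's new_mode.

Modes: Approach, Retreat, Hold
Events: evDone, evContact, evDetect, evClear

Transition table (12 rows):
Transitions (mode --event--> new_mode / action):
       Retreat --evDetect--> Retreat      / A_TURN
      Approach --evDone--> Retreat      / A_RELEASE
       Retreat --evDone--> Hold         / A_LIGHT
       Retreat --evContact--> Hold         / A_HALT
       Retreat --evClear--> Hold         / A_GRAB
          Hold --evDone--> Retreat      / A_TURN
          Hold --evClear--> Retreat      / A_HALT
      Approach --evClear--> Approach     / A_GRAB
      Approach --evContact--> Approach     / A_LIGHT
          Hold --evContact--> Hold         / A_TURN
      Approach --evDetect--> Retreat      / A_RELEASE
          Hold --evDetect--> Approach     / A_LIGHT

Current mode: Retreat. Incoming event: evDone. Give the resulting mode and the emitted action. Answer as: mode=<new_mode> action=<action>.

current mode = Retreat; filter table to that mode:
  (Retreat, evDetect) → (Retreat, A_TURN)
  (Retreat, evDone) → (Hold, A_LIGHT)  ← event matches
  (Retreat, evContact) → (Hold, A_HALT)
  (Retreat, evClear) → (Hold, A_GRAB)
event = evDone selects (Hold, A_LIGHT)

mode=Hold action=A_LIGHT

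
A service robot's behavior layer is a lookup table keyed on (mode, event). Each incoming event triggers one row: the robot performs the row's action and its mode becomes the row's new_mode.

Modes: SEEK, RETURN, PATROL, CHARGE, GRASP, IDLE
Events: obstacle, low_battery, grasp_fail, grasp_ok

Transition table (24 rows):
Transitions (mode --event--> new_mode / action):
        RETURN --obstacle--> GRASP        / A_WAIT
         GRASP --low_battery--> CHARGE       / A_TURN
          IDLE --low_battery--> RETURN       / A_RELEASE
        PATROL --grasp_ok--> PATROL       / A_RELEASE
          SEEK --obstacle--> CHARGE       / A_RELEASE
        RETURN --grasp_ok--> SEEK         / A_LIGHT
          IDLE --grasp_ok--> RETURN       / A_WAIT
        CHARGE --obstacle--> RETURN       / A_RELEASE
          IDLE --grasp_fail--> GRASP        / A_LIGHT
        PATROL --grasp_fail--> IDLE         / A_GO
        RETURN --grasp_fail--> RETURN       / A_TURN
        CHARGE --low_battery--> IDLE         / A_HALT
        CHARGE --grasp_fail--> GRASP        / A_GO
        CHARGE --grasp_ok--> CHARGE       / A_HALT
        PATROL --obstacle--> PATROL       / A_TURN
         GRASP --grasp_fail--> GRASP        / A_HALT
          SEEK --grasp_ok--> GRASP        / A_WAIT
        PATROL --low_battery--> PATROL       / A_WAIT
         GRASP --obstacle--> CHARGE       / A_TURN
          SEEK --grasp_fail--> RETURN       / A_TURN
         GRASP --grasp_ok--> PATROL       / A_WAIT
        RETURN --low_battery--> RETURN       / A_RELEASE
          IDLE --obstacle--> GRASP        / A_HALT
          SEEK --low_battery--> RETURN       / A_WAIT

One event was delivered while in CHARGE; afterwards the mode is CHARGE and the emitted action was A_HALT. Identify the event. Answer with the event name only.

grasp_ok

try obstacle: (CHARGE, obstacle) → (RETURN, A_RELEASE)
try low_battery: (CHARGE, low_battery) → (IDLE, A_HALT)
try grasp_fail: (CHARGE, grasp_fail) → (GRASP, A_GO)
try grasp_ok: (CHARGE, grasp_ok) → (CHARGE, A_HALT)  ← matches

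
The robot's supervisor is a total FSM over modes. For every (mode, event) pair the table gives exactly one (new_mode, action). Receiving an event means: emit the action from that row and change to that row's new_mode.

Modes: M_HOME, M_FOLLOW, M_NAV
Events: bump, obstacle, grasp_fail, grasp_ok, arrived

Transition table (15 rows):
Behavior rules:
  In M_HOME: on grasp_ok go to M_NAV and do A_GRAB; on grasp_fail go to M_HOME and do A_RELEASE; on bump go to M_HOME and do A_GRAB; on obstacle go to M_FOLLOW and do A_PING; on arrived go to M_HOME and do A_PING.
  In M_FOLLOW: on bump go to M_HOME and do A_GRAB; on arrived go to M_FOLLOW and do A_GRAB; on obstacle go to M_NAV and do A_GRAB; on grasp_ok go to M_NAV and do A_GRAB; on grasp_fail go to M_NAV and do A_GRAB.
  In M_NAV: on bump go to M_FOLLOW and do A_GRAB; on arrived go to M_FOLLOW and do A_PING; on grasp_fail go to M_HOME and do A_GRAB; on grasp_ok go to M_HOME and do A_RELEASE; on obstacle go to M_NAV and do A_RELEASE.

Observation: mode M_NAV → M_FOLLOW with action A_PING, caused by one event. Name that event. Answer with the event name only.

try bump: (M_NAV, bump) → (M_FOLLOW, A_GRAB)
try obstacle: (M_NAV, obstacle) → (M_NAV, A_RELEASE)
try grasp_fail: (M_NAV, grasp_fail) → (M_HOME, A_GRAB)
try grasp_ok: (M_NAV, grasp_ok) → (M_HOME, A_RELEASE)
try arrived: (M_NAV, arrived) → (M_FOLLOW, A_PING)  ← matches

arrived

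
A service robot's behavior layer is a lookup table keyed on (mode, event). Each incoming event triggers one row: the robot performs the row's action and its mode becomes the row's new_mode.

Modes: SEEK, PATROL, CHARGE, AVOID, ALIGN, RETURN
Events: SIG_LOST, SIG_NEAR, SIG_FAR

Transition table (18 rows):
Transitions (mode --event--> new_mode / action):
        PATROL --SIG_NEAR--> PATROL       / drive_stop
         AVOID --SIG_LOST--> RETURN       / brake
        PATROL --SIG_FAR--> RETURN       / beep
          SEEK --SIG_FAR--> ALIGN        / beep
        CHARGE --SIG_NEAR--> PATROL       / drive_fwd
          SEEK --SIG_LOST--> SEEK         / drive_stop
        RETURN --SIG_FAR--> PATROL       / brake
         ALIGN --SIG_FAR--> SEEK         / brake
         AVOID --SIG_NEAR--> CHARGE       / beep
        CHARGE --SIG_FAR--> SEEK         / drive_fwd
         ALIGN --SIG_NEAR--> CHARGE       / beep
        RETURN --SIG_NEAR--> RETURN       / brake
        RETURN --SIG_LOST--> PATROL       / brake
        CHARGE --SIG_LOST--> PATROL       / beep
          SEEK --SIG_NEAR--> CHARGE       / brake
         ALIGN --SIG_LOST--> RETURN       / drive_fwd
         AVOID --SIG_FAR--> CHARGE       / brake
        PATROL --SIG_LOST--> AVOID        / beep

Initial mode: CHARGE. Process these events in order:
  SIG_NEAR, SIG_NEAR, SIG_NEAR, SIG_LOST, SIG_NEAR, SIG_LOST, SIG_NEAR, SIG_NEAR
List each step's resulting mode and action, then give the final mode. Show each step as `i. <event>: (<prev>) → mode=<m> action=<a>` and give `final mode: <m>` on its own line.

1. SIG_NEAR: (CHARGE) → mode=PATROL action=drive_fwd
2. SIG_NEAR: (PATROL) → mode=PATROL action=drive_stop
3. SIG_NEAR: (PATROL) → mode=PATROL action=drive_stop
4. SIG_LOST: (PATROL) → mode=AVOID action=beep
5. SIG_NEAR: (AVOID) → mode=CHARGE action=beep
6. SIG_LOST: (CHARGE) → mode=PATROL action=beep
7. SIG_NEAR: (PATROL) → mode=PATROL action=drive_stop
8. SIG_NEAR: (PATROL) → mode=PATROL action=drive_stop

final mode: PATROL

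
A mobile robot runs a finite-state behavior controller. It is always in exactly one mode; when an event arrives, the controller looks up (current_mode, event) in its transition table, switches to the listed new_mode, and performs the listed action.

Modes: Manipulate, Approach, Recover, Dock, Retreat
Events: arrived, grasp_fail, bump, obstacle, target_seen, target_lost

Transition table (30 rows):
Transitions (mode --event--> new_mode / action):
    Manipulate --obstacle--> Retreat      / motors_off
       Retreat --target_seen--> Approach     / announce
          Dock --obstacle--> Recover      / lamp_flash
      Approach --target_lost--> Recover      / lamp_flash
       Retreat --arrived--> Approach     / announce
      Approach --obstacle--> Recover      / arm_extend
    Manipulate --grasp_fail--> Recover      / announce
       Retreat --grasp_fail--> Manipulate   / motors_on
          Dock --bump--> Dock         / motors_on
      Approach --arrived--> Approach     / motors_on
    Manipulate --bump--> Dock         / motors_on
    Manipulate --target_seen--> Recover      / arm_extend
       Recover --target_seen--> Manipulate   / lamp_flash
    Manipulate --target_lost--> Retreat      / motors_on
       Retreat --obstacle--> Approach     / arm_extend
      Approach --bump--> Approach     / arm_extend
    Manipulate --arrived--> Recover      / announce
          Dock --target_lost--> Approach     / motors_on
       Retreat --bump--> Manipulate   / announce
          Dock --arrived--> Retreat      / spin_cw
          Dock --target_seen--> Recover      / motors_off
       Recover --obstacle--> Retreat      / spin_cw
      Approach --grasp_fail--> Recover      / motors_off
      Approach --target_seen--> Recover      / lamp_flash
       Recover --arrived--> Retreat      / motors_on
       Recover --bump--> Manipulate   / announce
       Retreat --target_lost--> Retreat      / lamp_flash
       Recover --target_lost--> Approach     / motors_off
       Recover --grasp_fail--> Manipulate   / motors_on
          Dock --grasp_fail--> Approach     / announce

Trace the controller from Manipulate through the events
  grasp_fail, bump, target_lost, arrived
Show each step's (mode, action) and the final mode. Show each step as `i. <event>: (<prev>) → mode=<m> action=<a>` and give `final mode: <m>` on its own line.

1. grasp_fail: (Manipulate) → mode=Recover action=announce
2. bump: (Recover) → mode=Manipulate action=announce
3. target_lost: (Manipulate) → mode=Retreat action=motors_on
4. arrived: (Retreat) → mode=Approach action=announce

final mode: Approach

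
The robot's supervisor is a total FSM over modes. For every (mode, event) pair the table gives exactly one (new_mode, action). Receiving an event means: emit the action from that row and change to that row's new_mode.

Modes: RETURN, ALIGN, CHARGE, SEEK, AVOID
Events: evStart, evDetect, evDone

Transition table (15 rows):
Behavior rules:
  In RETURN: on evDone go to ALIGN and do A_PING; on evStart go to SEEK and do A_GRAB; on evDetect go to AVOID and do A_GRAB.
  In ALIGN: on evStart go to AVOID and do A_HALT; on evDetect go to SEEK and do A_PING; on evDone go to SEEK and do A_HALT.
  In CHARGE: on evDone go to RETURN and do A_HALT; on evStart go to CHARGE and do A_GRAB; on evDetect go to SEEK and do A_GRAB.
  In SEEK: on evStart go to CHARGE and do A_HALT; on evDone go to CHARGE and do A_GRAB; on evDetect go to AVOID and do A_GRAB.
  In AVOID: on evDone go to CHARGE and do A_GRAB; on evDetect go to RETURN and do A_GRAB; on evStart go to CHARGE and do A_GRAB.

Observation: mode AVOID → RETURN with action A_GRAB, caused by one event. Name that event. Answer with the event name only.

try evStart: (AVOID, evStart) → (CHARGE, A_GRAB)
try evDetect: (AVOID, evDetect) → (RETURN, A_GRAB)  ← matches
try evDone: (AVOID, evDone) → (CHARGE, A_GRAB)

evDetect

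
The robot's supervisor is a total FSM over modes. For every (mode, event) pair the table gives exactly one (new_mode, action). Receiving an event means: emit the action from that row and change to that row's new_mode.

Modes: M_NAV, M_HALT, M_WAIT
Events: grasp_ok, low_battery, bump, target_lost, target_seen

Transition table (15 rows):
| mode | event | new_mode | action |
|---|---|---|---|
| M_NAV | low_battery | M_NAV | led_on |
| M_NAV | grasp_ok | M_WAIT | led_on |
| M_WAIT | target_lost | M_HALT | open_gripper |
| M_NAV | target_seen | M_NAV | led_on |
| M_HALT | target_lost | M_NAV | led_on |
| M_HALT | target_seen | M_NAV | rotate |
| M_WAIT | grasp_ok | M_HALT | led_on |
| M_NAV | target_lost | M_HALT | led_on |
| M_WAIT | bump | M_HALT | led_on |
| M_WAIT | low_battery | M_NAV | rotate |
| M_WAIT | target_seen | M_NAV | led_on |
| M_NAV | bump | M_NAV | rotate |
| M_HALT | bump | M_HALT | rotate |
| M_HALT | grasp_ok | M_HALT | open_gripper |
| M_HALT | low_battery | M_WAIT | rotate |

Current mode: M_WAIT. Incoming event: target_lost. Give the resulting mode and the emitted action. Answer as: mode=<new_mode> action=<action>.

current mode = M_WAIT; filter table to that mode:
  (M_WAIT, target_lost) → (M_HALT, open_gripper)  ← event matches
  (M_WAIT, grasp_ok) → (M_HALT, led_on)
  (M_WAIT, bump) → (M_HALT, led_on)
  (M_WAIT, low_battery) → (M_NAV, rotate)
  (M_WAIT, target_seen) → (M_NAV, led_on)
event = target_lost selects (M_HALT, open_gripper)

mode=M_HALT action=open_gripper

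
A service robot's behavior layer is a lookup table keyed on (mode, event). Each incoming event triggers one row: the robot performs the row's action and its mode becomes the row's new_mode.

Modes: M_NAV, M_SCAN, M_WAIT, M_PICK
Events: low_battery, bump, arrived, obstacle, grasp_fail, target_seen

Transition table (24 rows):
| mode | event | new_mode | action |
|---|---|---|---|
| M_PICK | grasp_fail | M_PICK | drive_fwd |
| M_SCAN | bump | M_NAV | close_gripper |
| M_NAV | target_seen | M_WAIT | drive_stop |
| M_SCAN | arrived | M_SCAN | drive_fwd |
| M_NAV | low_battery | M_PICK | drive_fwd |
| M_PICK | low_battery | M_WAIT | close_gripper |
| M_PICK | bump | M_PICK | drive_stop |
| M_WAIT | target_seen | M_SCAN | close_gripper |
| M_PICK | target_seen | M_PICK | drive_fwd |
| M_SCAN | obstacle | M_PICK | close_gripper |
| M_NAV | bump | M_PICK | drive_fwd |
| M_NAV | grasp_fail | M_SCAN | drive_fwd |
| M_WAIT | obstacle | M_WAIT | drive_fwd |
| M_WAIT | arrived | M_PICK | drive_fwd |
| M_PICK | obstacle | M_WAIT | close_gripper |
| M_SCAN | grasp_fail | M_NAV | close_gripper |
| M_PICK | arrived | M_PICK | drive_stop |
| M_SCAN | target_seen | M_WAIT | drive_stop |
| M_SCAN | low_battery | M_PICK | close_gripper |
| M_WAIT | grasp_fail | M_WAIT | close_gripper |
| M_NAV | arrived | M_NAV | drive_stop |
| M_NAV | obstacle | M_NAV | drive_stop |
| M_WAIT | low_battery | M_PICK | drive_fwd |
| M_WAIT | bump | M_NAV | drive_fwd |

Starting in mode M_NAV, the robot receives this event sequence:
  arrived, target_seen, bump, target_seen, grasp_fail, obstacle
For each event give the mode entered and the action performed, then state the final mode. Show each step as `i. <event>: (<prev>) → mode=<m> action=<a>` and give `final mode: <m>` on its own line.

final mode: M_WAIT

1. arrived: (M_NAV) → mode=M_NAV action=drive_stop
2. target_seen: (M_NAV) → mode=M_WAIT action=drive_stop
3. bump: (M_WAIT) → mode=M_NAV action=drive_fwd
4. target_seen: (M_NAV) → mode=M_WAIT action=drive_stop
5. grasp_fail: (M_WAIT) → mode=M_WAIT action=close_gripper
6. obstacle: (M_WAIT) → mode=M_WAIT action=drive_fwd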